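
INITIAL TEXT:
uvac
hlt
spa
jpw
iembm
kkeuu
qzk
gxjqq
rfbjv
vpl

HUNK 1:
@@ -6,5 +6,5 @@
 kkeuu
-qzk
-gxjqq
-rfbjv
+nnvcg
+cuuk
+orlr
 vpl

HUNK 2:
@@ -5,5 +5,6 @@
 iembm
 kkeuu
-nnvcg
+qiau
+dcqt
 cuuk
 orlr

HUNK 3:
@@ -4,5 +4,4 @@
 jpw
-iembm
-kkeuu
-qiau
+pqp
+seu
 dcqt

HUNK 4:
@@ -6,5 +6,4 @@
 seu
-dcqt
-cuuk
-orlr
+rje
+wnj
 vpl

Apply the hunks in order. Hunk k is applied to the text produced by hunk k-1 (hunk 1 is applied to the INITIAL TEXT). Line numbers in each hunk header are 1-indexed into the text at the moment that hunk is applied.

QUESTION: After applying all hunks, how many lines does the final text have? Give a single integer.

Answer: 9

Derivation:
Hunk 1: at line 6 remove [qzk,gxjqq,rfbjv] add [nnvcg,cuuk,orlr] -> 10 lines: uvac hlt spa jpw iembm kkeuu nnvcg cuuk orlr vpl
Hunk 2: at line 5 remove [nnvcg] add [qiau,dcqt] -> 11 lines: uvac hlt spa jpw iembm kkeuu qiau dcqt cuuk orlr vpl
Hunk 3: at line 4 remove [iembm,kkeuu,qiau] add [pqp,seu] -> 10 lines: uvac hlt spa jpw pqp seu dcqt cuuk orlr vpl
Hunk 4: at line 6 remove [dcqt,cuuk,orlr] add [rje,wnj] -> 9 lines: uvac hlt spa jpw pqp seu rje wnj vpl
Final line count: 9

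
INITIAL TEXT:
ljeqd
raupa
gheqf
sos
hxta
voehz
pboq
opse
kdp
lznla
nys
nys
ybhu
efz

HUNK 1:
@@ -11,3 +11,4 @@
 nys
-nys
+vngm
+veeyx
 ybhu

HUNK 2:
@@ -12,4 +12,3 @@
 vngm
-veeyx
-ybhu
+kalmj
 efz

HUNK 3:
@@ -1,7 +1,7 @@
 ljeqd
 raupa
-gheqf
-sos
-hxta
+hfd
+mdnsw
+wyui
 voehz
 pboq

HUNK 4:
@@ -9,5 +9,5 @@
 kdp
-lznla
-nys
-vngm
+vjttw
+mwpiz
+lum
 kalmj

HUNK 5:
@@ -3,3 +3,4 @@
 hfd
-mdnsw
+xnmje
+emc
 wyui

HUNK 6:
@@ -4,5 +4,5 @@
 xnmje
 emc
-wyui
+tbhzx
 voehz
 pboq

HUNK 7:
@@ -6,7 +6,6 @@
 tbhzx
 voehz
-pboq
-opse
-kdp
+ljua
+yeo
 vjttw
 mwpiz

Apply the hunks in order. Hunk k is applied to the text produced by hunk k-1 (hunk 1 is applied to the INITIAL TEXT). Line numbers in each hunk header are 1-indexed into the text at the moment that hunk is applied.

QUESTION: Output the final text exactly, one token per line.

Answer: ljeqd
raupa
hfd
xnmje
emc
tbhzx
voehz
ljua
yeo
vjttw
mwpiz
lum
kalmj
efz

Derivation:
Hunk 1: at line 11 remove [nys] add [vngm,veeyx] -> 15 lines: ljeqd raupa gheqf sos hxta voehz pboq opse kdp lznla nys vngm veeyx ybhu efz
Hunk 2: at line 12 remove [veeyx,ybhu] add [kalmj] -> 14 lines: ljeqd raupa gheqf sos hxta voehz pboq opse kdp lznla nys vngm kalmj efz
Hunk 3: at line 1 remove [gheqf,sos,hxta] add [hfd,mdnsw,wyui] -> 14 lines: ljeqd raupa hfd mdnsw wyui voehz pboq opse kdp lznla nys vngm kalmj efz
Hunk 4: at line 9 remove [lznla,nys,vngm] add [vjttw,mwpiz,lum] -> 14 lines: ljeqd raupa hfd mdnsw wyui voehz pboq opse kdp vjttw mwpiz lum kalmj efz
Hunk 5: at line 3 remove [mdnsw] add [xnmje,emc] -> 15 lines: ljeqd raupa hfd xnmje emc wyui voehz pboq opse kdp vjttw mwpiz lum kalmj efz
Hunk 6: at line 4 remove [wyui] add [tbhzx] -> 15 lines: ljeqd raupa hfd xnmje emc tbhzx voehz pboq opse kdp vjttw mwpiz lum kalmj efz
Hunk 7: at line 6 remove [pboq,opse,kdp] add [ljua,yeo] -> 14 lines: ljeqd raupa hfd xnmje emc tbhzx voehz ljua yeo vjttw mwpiz lum kalmj efz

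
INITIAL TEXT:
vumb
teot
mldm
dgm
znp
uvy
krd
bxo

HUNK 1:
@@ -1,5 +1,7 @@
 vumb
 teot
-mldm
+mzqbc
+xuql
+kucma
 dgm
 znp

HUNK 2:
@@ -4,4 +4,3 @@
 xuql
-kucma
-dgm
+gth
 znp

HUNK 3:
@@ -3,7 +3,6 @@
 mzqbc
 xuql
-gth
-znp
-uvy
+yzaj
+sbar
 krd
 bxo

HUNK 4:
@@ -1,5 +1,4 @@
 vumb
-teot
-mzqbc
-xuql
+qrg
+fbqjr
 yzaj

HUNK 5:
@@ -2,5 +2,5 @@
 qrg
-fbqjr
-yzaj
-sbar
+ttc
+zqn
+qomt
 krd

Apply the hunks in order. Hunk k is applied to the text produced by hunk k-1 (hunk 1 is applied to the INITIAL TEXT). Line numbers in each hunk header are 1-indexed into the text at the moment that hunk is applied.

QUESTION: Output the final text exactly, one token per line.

Answer: vumb
qrg
ttc
zqn
qomt
krd
bxo

Derivation:
Hunk 1: at line 1 remove [mldm] add [mzqbc,xuql,kucma] -> 10 lines: vumb teot mzqbc xuql kucma dgm znp uvy krd bxo
Hunk 2: at line 4 remove [kucma,dgm] add [gth] -> 9 lines: vumb teot mzqbc xuql gth znp uvy krd bxo
Hunk 3: at line 3 remove [gth,znp,uvy] add [yzaj,sbar] -> 8 lines: vumb teot mzqbc xuql yzaj sbar krd bxo
Hunk 4: at line 1 remove [teot,mzqbc,xuql] add [qrg,fbqjr] -> 7 lines: vumb qrg fbqjr yzaj sbar krd bxo
Hunk 5: at line 2 remove [fbqjr,yzaj,sbar] add [ttc,zqn,qomt] -> 7 lines: vumb qrg ttc zqn qomt krd bxo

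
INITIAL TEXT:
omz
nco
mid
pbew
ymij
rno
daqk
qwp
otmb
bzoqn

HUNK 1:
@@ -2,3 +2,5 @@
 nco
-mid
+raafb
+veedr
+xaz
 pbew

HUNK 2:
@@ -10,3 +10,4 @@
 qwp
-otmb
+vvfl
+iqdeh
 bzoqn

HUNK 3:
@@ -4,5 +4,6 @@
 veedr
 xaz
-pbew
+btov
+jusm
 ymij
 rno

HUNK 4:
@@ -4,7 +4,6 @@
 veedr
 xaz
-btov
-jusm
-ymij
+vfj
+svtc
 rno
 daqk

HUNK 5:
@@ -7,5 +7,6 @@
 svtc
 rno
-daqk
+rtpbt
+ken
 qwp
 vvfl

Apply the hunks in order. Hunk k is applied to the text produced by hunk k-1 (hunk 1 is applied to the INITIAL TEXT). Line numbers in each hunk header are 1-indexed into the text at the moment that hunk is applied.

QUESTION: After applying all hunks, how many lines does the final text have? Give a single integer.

Hunk 1: at line 2 remove [mid] add [raafb,veedr,xaz] -> 12 lines: omz nco raafb veedr xaz pbew ymij rno daqk qwp otmb bzoqn
Hunk 2: at line 10 remove [otmb] add [vvfl,iqdeh] -> 13 lines: omz nco raafb veedr xaz pbew ymij rno daqk qwp vvfl iqdeh bzoqn
Hunk 3: at line 4 remove [pbew] add [btov,jusm] -> 14 lines: omz nco raafb veedr xaz btov jusm ymij rno daqk qwp vvfl iqdeh bzoqn
Hunk 4: at line 4 remove [btov,jusm,ymij] add [vfj,svtc] -> 13 lines: omz nco raafb veedr xaz vfj svtc rno daqk qwp vvfl iqdeh bzoqn
Hunk 5: at line 7 remove [daqk] add [rtpbt,ken] -> 14 lines: omz nco raafb veedr xaz vfj svtc rno rtpbt ken qwp vvfl iqdeh bzoqn
Final line count: 14

Answer: 14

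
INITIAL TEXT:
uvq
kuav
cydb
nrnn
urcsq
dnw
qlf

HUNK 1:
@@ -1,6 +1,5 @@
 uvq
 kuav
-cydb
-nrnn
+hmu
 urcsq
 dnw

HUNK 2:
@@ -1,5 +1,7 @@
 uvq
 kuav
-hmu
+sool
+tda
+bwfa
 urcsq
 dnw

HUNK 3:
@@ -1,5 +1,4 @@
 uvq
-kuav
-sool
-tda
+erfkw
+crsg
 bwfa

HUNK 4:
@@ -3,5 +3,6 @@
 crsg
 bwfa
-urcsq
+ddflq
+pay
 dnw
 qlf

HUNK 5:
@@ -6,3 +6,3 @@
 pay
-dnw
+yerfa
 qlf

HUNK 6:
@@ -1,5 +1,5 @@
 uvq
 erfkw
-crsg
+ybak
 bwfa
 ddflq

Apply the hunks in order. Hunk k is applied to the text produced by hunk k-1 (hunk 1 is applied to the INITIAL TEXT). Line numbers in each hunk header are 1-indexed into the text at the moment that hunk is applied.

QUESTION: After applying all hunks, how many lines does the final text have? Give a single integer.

Hunk 1: at line 1 remove [cydb,nrnn] add [hmu] -> 6 lines: uvq kuav hmu urcsq dnw qlf
Hunk 2: at line 1 remove [hmu] add [sool,tda,bwfa] -> 8 lines: uvq kuav sool tda bwfa urcsq dnw qlf
Hunk 3: at line 1 remove [kuav,sool,tda] add [erfkw,crsg] -> 7 lines: uvq erfkw crsg bwfa urcsq dnw qlf
Hunk 4: at line 3 remove [urcsq] add [ddflq,pay] -> 8 lines: uvq erfkw crsg bwfa ddflq pay dnw qlf
Hunk 5: at line 6 remove [dnw] add [yerfa] -> 8 lines: uvq erfkw crsg bwfa ddflq pay yerfa qlf
Hunk 6: at line 1 remove [crsg] add [ybak] -> 8 lines: uvq erfkw ybak bwfa ddflq pay yerfa qlf
Final line count: 8

Answer: 8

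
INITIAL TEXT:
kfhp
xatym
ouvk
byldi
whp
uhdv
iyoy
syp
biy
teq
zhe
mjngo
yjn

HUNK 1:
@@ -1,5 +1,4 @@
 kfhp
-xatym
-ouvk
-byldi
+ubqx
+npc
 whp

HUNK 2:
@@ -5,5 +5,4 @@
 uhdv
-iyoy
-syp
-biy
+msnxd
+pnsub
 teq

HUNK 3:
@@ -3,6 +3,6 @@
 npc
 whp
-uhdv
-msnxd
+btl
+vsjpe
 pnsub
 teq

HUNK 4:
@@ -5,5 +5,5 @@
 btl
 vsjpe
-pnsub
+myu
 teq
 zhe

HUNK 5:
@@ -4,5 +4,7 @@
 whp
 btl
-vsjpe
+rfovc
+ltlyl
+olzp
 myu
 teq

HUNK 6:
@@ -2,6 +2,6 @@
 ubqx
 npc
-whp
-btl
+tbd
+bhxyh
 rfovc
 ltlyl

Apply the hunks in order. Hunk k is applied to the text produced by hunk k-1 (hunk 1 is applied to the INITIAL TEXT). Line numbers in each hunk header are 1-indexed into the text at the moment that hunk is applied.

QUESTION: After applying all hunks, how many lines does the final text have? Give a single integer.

Answer: 13

Derivation:
Hunk 1: at line 1 remove [xatym,ouvk,byldi] add [ubqx,npc] -> 12 lines: kfhp ubqx npc whp uhdv iyoy syp biy teq zhe mjngo yjn
Hunk 2: at line 5 remove [iyoy,syp,biy] add [msnxd,pnsub] -> 11 lines: kfhp ubqx npc whp uhdv msnxd pnsub teq zhe mjngo yjn
Hunk 3: at line 3 remove [uhdv,msnxd] add [btl,vsjpe] -> 11 lines: kfhp ubqx npc whp btl vsjpe pnsub teq zhe mjngo yjn
Hunk 4: at line 5 remove [pnsub] add [myu] -> 11 lines: kfhp ubqx npc whp btl vsjpe myu teq zhe mjngo yjn
Hunk 5: at line 4 remove [vsjpe] add [rfovc,ltlyl,olzp] -> 13 lines: kfhp ubqx npc whp btl rfovc ltlyl olzp myu teq zhe mjngo yjn
Hunk 6: at line 2 remove [whp,btl] add [tbd,bhxyh] -> 13 lines: kfhp ubqx npc tbd bhxyh rfovc ltlyl olzp myu teq zhe mjngo yjn
Final line count: 13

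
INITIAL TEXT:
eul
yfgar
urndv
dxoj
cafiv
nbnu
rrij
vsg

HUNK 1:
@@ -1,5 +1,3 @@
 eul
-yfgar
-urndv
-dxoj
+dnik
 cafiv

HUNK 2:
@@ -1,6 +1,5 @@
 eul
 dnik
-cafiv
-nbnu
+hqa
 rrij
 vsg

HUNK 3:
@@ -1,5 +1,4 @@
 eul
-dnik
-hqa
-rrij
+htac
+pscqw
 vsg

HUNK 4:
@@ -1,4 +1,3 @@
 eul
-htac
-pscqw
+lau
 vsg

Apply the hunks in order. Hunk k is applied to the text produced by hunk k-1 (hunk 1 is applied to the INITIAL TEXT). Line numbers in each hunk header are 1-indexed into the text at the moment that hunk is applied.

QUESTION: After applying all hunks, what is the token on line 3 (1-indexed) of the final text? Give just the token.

Hunk 1: at line 1 remove [yfgar,urndv,dxoj] add [dnik] -> 6 lines: eul dnik cafiv nbnu rrij vsg
Hunk 2: at line 1 remove [cafiv,nbnu] add [hqa] -> 5 lines: eul dnik hqa rrij vsg
Hunk 3: at line 1 remove [dnik,hqa,rrij] add [htac,pscqw] -> 4 lines: eul htac pscqw vsg
Hunk 4: at line 1 remove [htac,pscqw] add [lau] -> 3 lines: eul lau vsg
Final line 3: vsg

Answer: vsg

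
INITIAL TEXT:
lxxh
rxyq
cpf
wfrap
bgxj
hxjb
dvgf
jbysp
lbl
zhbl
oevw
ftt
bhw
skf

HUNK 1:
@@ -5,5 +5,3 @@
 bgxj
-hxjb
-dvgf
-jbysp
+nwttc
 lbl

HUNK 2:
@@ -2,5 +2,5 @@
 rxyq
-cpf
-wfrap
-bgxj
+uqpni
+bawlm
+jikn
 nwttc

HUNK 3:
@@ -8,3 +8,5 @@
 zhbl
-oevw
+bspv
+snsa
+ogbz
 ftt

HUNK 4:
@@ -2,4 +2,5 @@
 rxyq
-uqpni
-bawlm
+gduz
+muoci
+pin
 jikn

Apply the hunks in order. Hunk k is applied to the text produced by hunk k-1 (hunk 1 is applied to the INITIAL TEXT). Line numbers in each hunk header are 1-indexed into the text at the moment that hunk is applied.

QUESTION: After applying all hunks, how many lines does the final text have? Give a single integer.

Hunk 1: at line 5 remove [hxjb,dvgf,jbysp] add [nwttc] -> 12 lines: lxxh rxyq cpf wfrap bgxj nwttc lbl zhbl oevw ftt bhw skf
Hunk 2: at line 2 remove [cpf,wfrap,bgxj] add [uqpni,bawlm,jikn] -> 12 lines: lxxh rxyq uqpni bawlm jikn nwttc lbl zhbl oevw ftt bhw skf
Hunk 3: at line 8 remove [oevw] add [bspv,snsa,ogbz] -> 14 lines: lxxh rxyq uqpni bawlm jikn nwttc lbl zhbl bspv snsa ogbz ftt bhw skf
Hunk 4: at line 2 remove [uqpni,bawlm] add [gduz,muoci,pin] -> 15 lines: lxxh rxyq gduz muoci pin jikn nwttc lbl zhbl bspv snsa ogbz ftt bhw skf
Final line count: 15

Answer: 15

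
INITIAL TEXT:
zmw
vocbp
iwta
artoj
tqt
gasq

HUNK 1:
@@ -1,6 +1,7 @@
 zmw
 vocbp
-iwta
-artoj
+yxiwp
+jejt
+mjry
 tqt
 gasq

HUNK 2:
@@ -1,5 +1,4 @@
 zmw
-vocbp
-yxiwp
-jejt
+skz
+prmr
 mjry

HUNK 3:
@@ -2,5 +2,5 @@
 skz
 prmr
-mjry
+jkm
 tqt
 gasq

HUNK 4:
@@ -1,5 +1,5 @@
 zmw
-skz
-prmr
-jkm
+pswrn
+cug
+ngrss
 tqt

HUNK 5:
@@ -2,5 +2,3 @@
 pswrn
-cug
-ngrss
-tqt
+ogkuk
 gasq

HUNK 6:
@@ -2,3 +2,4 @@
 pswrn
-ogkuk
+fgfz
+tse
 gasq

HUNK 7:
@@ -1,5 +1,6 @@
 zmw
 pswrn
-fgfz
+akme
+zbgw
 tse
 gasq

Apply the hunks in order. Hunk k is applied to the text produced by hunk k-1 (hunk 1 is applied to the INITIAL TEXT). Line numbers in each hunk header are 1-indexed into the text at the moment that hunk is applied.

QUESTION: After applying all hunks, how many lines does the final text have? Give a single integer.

Answer: 6

Derivation:
Hunk 1: at line 1 remove [iwta,artoj] add [yxiwp,jejt,mjry] -> 7 lines: zmw vocbp yxiwp jejt mjry tqt gasq
Hunk 2: at line 1 remove [vocbp,yxiwp,jejt] add [skz,prmr] -> 6 lines: zmw skz prmr mjry tqt gasq
Hunk 3: at line 2 remove [mjry] add [jkm] -> 6 lines: zmw skz prmr jkm tqt gasq
Hunk 4: at line 1 remove [skz,prmr,jkm] add [pswrn,cug,ngrss] -> 6 lines: zmw pswrn cug ngrss tqt gasq
Hunk 5: at line 2 remove [cug,ngrss,tqt] add [ogkuk] -> 4 lines: zmw pswrn ogkuk gasq
Hunk 6: at line 2 remove [ogkuk] add [fgfz,tse] -> 5 lines: zmw pswrn fgfz tse gasq
Hunk 7: at line 1 remove [fgfz] add [akme,zbgw] -> 6 lines: zmw pswrn akme zbgw tse gasq
Final line count: 6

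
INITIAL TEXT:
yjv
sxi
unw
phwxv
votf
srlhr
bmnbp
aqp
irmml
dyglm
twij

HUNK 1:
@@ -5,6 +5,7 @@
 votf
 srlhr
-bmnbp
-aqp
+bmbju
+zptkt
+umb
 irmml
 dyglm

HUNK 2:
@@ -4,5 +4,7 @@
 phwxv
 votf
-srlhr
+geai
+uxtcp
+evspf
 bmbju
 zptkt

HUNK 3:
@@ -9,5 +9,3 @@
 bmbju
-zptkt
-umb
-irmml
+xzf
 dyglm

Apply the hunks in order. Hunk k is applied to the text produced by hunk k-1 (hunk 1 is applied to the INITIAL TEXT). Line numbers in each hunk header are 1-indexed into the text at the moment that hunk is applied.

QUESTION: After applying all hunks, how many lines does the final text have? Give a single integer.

Hunk 1: at line 5 remove [bmnbp,aqp] add [bmbju,zptkt,umb] -> 12 lines: yjv sxi unw phwxv votf srlhr bmbju zptkt umb irmml dyglm twij
Hunk 2: at line 4 remove [srlhr] add [geai,uxtcp,evspf] -> 14 lines: yjv sxi unw phwxv votf geai uxtcp evspf bmbju zptkt umb irmml dyglm twij
Hunk 3: at line 9 remove [zptkt,umb,irmml] add [xzf] -> 12 lines: yjv sxi unw phwxv votf geai uxtcp evspf bmbju xzf dyglm twij
Final line count: 12

Answer: 12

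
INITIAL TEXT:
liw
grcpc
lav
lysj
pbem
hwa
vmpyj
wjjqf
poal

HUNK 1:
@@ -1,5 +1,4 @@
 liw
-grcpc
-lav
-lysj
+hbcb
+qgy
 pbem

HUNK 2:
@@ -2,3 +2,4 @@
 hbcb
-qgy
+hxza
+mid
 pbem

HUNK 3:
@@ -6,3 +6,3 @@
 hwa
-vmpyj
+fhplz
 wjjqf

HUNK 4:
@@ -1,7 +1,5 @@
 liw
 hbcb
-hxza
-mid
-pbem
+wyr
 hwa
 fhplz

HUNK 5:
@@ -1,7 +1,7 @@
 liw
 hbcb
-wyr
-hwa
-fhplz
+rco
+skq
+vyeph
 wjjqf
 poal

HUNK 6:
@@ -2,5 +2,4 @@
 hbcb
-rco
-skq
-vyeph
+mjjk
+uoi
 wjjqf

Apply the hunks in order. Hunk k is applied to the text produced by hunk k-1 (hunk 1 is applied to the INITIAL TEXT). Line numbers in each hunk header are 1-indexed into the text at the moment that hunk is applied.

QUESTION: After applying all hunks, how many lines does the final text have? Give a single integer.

Hunk 1: at line 1 remove [grcpc,lav,lysj] add [hbcb,qgy] -> 8 lines: liw hbcb qgy pbem hwa vmpyj wjjqf poal
Hunk 2: at line 2 remove [qgy] add [hxza,mid] -> 9 lines: liw hbcb hxza mid pbem hwa vmpyj wjjqf poal
Hunk 3: at line 6 remove [vmpyj] add [fhplz] -> 9 lines: liw hbcb hxza mid pbem hwa fhplz wjjqf poal
Hunk 4: at line 1 remove [hxza,mid,pbem] add [wyr] -> 7 lines: liw hbcb wyr hwa fhplz wjjqf poal
Hunk 5: at line 1 remove [wyr,hwa,fhplz] add [rco,skq,vyeph] -> 7 lines: liw hbcb rco skq vyeph wjjqf poal
Hunk 6: at line 2 remove [rco,skq,vyeph] add [mjjk,uoi] -> 6 lines: liw hbcb mjjk uoi wjjqf poal
Final line count: 6

Answer: 6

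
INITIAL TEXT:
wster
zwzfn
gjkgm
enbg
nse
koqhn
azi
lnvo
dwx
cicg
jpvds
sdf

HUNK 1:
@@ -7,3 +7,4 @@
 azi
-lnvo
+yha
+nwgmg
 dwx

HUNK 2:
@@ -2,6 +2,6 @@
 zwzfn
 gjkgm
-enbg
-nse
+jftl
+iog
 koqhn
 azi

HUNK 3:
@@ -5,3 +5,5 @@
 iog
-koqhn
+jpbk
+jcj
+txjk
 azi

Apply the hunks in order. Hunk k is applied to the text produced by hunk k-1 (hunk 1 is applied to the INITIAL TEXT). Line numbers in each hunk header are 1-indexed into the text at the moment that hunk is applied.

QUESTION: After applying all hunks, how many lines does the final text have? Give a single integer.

Hunk 1: at line 7 remove [lnvo] add [yha,nwgmg] -> 13 lines: wster zwzfn gjkgm enbg nse koqhn azi yha nwgmg dwx cicg jpvds sdf
Hunk 2: at line 2 remove [enbg,nse] add [jftl,iog] -> 13 lines: wster zwzfn gjkgm jftl iog koqhn azi yha nwgmg dwx cicg jpvds sdf
Hunk 3: at line 5 remove [koqhn] add [jpbk,jcj,txjk] -> 15 lines: wster zwzfn gjkgm jftl iog jpbk jcj txjk azi yha nwgmg dwx cicg jpvds sdf
Final line count: 15

Answer: 15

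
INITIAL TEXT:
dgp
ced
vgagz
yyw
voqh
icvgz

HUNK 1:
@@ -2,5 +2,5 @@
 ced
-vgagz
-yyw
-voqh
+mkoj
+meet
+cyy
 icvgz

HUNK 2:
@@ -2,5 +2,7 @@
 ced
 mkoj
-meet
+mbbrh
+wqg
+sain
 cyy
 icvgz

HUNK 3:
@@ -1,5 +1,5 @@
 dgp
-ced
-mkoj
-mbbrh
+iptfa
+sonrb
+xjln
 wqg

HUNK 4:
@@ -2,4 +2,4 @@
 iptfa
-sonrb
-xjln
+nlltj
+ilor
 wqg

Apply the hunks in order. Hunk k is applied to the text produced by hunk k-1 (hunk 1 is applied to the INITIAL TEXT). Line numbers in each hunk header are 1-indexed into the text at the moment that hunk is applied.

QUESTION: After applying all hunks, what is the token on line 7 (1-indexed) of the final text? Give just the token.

Hunk 1: at line 2 remove [vgagz,yyw,voqh] add [mkoj,meet,cyy] -> 6 lines: dgp ced mkoj meet cyy icvgz
Hunk 2: at line 2 remove [meet] add [mbbrh,wqg,sain] -> 8 lines: dgp ced mkoj mbbrh wqg sain cyy icvgz
Hunk 3: at line 1 remove [ced,mkoj,mbbrh] add [iptfa,sonrb,xjln] -> 8 lines: dgp iptfa sonrb xjln wqg sain cyy icvgz
Hunk 4: at line 2 remove [sonrb,xjln] add [nlltj,ilor] -> 8 lines: dgp iptfa nlltj ilor wqg sain cyy icvgz
Final line 7: cyy

Answer: cyy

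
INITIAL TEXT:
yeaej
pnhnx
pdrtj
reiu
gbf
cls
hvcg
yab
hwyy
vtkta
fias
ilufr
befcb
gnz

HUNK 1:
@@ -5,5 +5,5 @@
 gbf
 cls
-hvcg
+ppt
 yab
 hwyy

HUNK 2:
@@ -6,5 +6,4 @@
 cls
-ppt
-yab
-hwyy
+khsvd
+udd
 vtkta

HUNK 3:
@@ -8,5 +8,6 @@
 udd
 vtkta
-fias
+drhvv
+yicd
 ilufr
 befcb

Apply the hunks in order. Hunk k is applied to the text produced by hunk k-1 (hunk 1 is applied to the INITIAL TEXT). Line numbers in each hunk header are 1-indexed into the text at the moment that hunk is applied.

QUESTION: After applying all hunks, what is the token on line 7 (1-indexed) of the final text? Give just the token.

Answer: khsvd

Derivation:
Hunk 1: at line 5 remove [hvcg] add [ppt] -> 14 lines: yeaej pnhnx pdrtj reiu gbf cls ppt yab hwyy vtkta fias ilufr befcb gnz
Hunk 2: at line 6 remove [ppt,yab,hwyy] add [khsvd,udd] -> 13 lines: yeaej pnhnx pdrtj reiu gbf cls khsvd udd vtkta fias ilufr befcb gnz
Hunk 3: at line 8 remove [fias] add [drhvv,yicd] -> 14 lines: yeaej pnhnx pdrtj reiu gbf cls khsvd udd vtkta drhvv yicd ilufr befcb gnz
Final line 7: khsvd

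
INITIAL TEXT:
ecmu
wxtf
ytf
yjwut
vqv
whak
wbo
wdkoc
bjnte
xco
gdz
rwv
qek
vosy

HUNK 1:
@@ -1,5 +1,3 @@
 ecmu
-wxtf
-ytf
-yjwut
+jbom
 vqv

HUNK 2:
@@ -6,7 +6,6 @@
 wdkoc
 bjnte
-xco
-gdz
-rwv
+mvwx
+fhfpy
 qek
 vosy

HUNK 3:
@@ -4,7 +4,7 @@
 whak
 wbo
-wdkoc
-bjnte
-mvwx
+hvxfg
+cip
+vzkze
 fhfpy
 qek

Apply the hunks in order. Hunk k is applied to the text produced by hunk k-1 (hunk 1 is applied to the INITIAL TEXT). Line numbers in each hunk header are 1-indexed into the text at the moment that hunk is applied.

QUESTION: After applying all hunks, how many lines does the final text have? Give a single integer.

Hunk 1: at line 1 remove [wxtf,ytf,yjwut] add [jbom] -> 12 lines: ecmu jbom vqv whak wbo wdkoc bjnte xco gdz rwv qek vosy
Hunk 2: at line 6 remove [xco,gdz,rwv] add [mvwx,fhfpy] -> 11 lines: ecmu jbom vqv whak wbo wdkoc bjnte mvwx fhfpy qek vosy
Hunk 3: at line 4 remove [wdkoc,bjnte,mvwx] add [hvxfg,cip,vzkze] -> 11 lines: ecmu jbom vqv whak wbo hvxfg cip vzkze fhfpy qek vosy
Final line count: 11

Answer: 11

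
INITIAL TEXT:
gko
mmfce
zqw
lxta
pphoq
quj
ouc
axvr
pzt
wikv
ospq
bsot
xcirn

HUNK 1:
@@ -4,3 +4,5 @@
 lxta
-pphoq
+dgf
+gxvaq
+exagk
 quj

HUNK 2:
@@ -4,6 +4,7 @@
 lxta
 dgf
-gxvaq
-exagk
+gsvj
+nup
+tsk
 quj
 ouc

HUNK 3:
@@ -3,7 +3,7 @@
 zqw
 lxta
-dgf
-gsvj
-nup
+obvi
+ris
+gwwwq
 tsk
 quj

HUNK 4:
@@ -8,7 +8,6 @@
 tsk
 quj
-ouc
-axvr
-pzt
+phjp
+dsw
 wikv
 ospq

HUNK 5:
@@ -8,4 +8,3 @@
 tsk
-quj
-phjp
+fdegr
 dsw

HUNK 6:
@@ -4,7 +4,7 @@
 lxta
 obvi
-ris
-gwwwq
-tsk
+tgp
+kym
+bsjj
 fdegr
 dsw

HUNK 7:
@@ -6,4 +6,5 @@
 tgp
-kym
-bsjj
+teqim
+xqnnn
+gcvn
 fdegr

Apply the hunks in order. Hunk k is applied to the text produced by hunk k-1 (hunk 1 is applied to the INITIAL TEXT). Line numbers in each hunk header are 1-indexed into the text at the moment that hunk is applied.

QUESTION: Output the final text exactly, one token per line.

Hunk 1: at line 4 remove [pphoq] add [dgf,gxvaq,exagk] -> 15 lines: gko mmfce zqw lxta dgf gxvaq exagk quj ouc axvr pzt wikv ospq bsot xcirn
Hunk 2: at line 4 remove [gxvaq,exagk] add [gsvj,nup,tsk] -> 16 lines: gko mmfce zqw lxta dgf gsvj nup tsk quj ouc axvr pzt wikv ospq bsot xcirn
Hunk 3: at line 3 remove [dgf,gsvj,nup] add [obvi,ris,gwwwq] -> 16 lines: gko mmfce zqw lxta obvi ris gwwwq tsk quj ouc axvr pzt wikv ospq bsot xcirn
Hunk 4: at line 8 remove [ouc,axvr,pzt] add [phjp,dsw] -> 15 lines: gko mmfce zqw lxta obvi ris gwwwq tsk quj phjp dsw wikv ospq bsot xcirn
Hunk 5: at line 8 remove [quj,phjp] add [fdegr] -> 14 lines: gko mmfce zqw lxta obvi ris gwwwq tsk fdegr dsw wikv ospq bsot xcirn
Hunk 6: at line 4 remove [ris,gwwwq,tsk] add [tgp,kym,bsjj] -> 14 lines: gko mmfce zqw lxta obvi tgp kym bsjj fdegr dsw wikv ospq bsot xcirn
Hunk 7: at line 6 remove [kym,bsjj] add [teqim,xqnnn,gcvn] -> 15 lines: gko mmfce zqw lxta obvi tgp teqim xqnnn gcvn fdegr dsw wikv ospq bsot xcirn

Answer: gko
mmfce
zqw
lxta
obvi
tgp
teqim
xqnnn
gcvn
fdegr
dsw
wikv
ospq
bsot
xcirn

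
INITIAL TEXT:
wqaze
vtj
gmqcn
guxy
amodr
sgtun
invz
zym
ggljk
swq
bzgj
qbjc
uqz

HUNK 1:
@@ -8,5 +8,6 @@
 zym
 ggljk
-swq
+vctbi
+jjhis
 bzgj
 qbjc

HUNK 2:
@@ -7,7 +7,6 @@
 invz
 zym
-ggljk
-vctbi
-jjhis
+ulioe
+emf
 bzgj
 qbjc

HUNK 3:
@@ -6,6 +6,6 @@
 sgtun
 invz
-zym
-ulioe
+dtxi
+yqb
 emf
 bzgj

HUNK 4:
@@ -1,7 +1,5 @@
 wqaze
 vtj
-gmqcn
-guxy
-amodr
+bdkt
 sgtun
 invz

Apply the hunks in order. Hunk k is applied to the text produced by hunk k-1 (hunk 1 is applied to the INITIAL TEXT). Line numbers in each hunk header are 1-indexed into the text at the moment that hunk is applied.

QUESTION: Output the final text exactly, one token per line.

Answer: wqaze
vtj
bdkt
sgtun
invz
dtxi
yqb
emf
bzgj
qbjc
uqz

Derivation:
Hunk 1: at line 8 remove [swq] add [vctbi,jjhis] -> 14 lines: wqaze vtj gmqcn guxy amodr sgtun invz zym ggljk vctbi jjhis bzgj qbjc uqz
Hunk 2: at line 7 remove [ggljk,vctbi,jjhis] add [ulioe,emf] -> 13 lines: wqaze vtj gmqcn guxy amodr sgtun invz zym ulioe emf bzgj qbjc uqz
Hunk 3: at line 6 remove [zym,ulioe] add [dtxi,yqb] -> 13 lines: wqaze vtj gmqcn guxy amodr sgtun invz dtxi yqb emf bzgj qbjc uqz
Hunk 4: at line 1 remove [gmqcn,guxy,amodr] add [bdkt] -> 11 lines: wqaze vtj bdkt sgtun invz dtxi yqb emf bzgj qbjc uqz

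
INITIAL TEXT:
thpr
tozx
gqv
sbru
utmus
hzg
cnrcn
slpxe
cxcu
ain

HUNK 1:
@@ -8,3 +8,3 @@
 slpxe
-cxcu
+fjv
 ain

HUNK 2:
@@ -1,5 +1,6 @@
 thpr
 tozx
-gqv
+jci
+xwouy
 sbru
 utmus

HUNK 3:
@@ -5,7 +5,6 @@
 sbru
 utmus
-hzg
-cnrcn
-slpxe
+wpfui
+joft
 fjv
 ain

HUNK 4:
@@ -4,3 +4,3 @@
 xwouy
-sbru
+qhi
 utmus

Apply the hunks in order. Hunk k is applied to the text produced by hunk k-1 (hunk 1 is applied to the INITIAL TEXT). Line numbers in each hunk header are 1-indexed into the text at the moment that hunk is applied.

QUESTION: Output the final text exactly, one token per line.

Hunk 1: at line 8 remove [cxcu] add [fjv] -> 10 lines: thpr tozx gqv sbru utmus hzg cnrcn slpxe fjv ain
Hunk 2: at line 1 remove [gqv] add [jci,xwouy] -> 11 lines: thpr tozx jci xwouy sbru utmus hzg cnrcn slpxe fjv ain
Hunk 3: at line 5 remove [hzg,cnrcn,slpxe] add [wpfui,joft] -> 10 lines: thpr tozx jci xwouy sbru utmus wpfui joft fjv ain
Hunk 4: at line 4 remove [sbru] add [qhi] -> 10 lines: thpr tozx jci xwouy qhi utmus wpfui joft fjv ain

Answer: thpr
tozx
jci
xwouy
qhi
utmus
wpfui
joft
fjv
ain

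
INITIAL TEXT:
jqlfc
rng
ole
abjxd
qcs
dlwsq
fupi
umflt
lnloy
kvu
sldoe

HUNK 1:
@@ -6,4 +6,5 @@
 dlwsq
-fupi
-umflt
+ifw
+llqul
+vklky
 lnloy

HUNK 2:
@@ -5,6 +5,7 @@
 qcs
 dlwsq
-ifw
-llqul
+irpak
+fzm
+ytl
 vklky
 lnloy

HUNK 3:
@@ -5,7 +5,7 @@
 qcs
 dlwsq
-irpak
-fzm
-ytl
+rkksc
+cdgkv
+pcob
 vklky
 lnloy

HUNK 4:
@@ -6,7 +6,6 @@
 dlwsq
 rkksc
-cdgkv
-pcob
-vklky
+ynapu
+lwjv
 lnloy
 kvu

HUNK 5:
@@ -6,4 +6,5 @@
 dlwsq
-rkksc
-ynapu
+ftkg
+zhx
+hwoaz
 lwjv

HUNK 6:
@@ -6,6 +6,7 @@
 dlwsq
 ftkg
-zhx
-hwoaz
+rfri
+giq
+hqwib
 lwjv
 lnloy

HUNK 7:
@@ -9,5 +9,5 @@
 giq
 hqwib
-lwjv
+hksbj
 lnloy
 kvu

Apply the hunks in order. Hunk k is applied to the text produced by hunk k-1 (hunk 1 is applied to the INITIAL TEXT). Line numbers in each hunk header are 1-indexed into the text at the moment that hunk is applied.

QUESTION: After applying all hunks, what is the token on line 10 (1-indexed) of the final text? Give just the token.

Hunk 1: at line 6 remove [fupi,umflt] add [ifw,llqul,vklky] -> 12 lines: jqlfc rng ole abjxd qcs dlwsq ifw llqul vklky lnloy kvu sldoe
Hunk 2: at line 5 remove [ifw,llqul] add [irpak,fzm,ytl] -> 13 lines: jqlfc rng ole abjxd qcs dlwsq irpak fzm ytl vklky lnloy kvu sldoe
Hunk 3: at line 5 remove [irpak,fzm,ytl] add [rkksc,cdgkv,pcob] -> 13 lines: jqlfc rng ole abjxd qcs dlwsq rkksc cdgkv pcob vklky lnloy kvu sldoe
Hunk 4: at line 6 remove [cdgkv,pcob,vklky] add [ynapu,lwjv] -> 12 lines: jqlfc rng ole abjxd qcs dlwsq rkksc ynapu lwjv lnloy kvu sldoe
Hunk 5: at line 6 remove [rkksc,ynapu] add [ftkg,zhx,hwoaz] -> 13 lines: jqlfc rng ole abjxd qcs dlwsq ftkg zhx hwoaz lwjv lnloy kvu sldoe
Hunk 6: at line 6 remove [zhx,hwoaz] add [rfri,giq,hqwib] -> 14 lines: jqlfc rng ole abjxd qcs dlwsq ftkg rfri giq hqwib lwjv lnloy kvu sldoe
Hunk 7: at line 9 remove [lwjv] add [hksbj] -> 14 lines: jqlfc rng ole abjxd qcs dlwsq ftkg rfri giq hqwib hksbj lnloy kvu sldoe
Final line 10: hqwib

Answer: hqwib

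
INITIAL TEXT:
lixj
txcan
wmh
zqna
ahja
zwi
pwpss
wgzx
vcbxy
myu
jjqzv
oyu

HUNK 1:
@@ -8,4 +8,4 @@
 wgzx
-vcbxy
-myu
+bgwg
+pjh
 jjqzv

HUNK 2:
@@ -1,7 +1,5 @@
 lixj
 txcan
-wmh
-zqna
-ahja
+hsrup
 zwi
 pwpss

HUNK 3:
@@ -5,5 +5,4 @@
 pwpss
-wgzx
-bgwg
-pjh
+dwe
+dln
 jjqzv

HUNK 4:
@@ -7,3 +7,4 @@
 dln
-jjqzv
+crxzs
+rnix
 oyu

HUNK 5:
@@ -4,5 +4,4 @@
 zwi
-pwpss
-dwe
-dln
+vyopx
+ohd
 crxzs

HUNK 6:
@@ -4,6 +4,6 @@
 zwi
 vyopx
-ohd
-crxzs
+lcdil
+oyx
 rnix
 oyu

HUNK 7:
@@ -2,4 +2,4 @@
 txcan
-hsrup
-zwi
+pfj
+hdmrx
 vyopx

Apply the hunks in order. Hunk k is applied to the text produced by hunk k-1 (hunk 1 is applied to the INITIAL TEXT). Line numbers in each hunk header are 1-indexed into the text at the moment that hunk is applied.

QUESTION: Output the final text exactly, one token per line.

Answer: lixj
txcan
pfj
hdmrx
vyopx
lcdil
oyx
rnix
oyu

Derivation:
Hunk 1: at line 8 remove [vcbxy,myu] add [bgwg,pjh] -> 12 lines: lixj txcan wmh zqna ahja zwi pwpss wgzx bgwg pjh jjqzv oyu
Hunk 2: at line 1 remove [wmh,zqna,ahja] add [hsrup] -> 10 lines: lixj txcan hsrup zwi pwpss wgzx bgwg pjh jjqzv oyu
Hunk 3: at line 5 remove [wgzx,bgwg,pjh] add [dwe,dln] -> 9 lines: lixj txcan hsrup zwi pwpss dwe dln jjqzv oyu
Hunk 4: at line 7 remove [jjqzv] add [crxzs,rnix] -> 10 lines: lixj txcan hsrup zwi pwpss dwe dln crxzs rnix oyu
Hunk 5: at line 4 remove [pwpss,dwe,dln] add [vyopx,ohd] -> 9 lines: lixj txcan hsrup zwi vyopx ohd crxzs rnix oyu
Hunk 6: at line 4 remove [ohd,crxzs] add [lcdil,oyx] -> 9 lines: lixj txcan hsrup zwi vyopx lcdil oyx rnix oyu
Hunk 7: at line 2 remove [hsrup,zwi] add [pfj,hdmrx] -> 9 lines: lixj txcan pfj hdmrx vyopx lcdil oyx rnix oyu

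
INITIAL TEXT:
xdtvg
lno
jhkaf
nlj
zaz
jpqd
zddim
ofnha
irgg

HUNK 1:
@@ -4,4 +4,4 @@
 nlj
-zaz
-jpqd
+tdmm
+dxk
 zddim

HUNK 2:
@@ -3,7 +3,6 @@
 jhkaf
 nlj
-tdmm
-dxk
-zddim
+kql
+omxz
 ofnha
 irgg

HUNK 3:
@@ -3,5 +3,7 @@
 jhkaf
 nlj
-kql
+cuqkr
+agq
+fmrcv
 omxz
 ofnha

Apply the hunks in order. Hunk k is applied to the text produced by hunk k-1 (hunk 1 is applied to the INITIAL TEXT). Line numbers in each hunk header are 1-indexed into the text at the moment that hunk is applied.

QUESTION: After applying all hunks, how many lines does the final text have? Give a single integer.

Answer: 10

Derivation:
Hunk 1: at line 4 remove [zaz,jpqd] add [tdmm,dxk] -> 9 lines: xdtvg lno jhkaf nlj tdmm dxk zddim ofnha irgg
Hunk 2: at line 3 remove [tdmm,dxk,zddim] add [kql,omxz] -> 8 lines: xdtvg lno jhkaf nlj kql omxz ofnha irgg
Hunk 3: at line 3 remove [kql] add [cuqkr,agq,fmrcv] -> 10 lines: xdtvg lno jhkaf nlj cuqkr agq fmrcv omxz ofnha irgg
Final line count: 10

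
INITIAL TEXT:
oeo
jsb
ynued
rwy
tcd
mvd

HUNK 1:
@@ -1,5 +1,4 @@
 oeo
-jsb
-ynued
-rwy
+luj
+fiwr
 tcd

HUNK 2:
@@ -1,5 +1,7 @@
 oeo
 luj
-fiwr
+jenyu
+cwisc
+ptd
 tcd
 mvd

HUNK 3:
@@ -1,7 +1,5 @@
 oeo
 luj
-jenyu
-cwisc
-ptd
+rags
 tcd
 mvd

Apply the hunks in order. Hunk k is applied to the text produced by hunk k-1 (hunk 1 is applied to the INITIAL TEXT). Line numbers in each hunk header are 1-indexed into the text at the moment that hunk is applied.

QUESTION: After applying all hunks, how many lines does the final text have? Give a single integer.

Answer: 5

Derivation:
Hunk 1: at line 1 remove [jsb,ynued,rwy] add [luj,fiwr] -> 5 lines: oeo luj fiwr tcd mvd
Hunk 2: at line 1 remove [fiwr] add [jenyu,cwisc,ptd] -> 7 lines: oeo luj jenyu cwisc ptd tcd mvd
Hunk 3: at line 1 remove [jenyu,cwisc,ptd] add [rags] -> 5 lines: oeo luj rags tcd mvd
Final line count: 5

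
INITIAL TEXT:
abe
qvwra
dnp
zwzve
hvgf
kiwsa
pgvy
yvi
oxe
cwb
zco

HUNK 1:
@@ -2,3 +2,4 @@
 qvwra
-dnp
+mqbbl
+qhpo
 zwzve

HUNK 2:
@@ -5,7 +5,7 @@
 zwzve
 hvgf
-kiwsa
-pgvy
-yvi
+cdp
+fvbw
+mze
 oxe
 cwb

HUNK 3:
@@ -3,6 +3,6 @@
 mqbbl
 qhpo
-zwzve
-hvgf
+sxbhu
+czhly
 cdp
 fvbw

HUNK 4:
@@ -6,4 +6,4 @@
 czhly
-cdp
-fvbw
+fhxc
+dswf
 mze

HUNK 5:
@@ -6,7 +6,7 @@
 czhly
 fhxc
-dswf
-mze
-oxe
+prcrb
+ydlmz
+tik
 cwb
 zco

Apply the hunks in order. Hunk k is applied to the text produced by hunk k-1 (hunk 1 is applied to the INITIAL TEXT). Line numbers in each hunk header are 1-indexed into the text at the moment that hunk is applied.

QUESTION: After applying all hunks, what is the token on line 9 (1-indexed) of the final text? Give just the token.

Answer: ydlmz

Derivation:
Hunk 1: at line 2 remove [dnp] add [mqbbl,qhpo] -> 12 lines: abe qvwra mqbbl qhpo zwzve hvgf kiwsa pgvy yvi oxe cwb zco
Hunk 2: at line 5 remove [kiwsa,pgvy,yvi] add [cdp,fvbw,mze] -> 12 lines: abe qvwra mqbbl qhpo zwzve hvgf cdp fvbw mze oxe cwb zco
Hunk 3: at line 3 remove [zwzve,hvgf] add [sxbhu,czhly] -> 12 lines: abe qvwra mqbbl qhpo sxbhu czhly cdp fvbw mze oxe cwb zco
Hunk 4: at line 6 remove [cdp,fvbw] add [fhxc,dswf] -> 12 lines: abe qvwra mqbbl qhpo sxbhu czhly fhxc dswf mze oxe cwb zco
Hunk 5: at line 6 remove [dswf,mze,oxe] add [prcrb,ydlmz,tik] -> 12 lines: abe qvwra mqbbl qhpo sxbhu czhly fhxc prcrb ydlmz tik cwb zco
Final line 9: ydlmz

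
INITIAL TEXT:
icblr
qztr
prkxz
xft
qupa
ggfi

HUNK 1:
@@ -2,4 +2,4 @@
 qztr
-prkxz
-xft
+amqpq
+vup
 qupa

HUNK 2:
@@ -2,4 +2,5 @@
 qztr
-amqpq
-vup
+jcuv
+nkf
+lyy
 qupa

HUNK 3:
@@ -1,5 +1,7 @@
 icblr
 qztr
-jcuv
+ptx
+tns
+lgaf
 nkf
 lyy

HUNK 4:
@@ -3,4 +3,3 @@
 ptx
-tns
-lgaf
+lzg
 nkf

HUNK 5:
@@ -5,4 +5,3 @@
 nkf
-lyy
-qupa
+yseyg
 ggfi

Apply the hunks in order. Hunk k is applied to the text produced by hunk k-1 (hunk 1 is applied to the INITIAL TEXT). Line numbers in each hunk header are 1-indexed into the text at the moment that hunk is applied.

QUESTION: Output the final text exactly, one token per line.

Hunk 1: at line 2 remove [prkxz,xft] add [amqpq,vup] -> 6 lines: icblr qztr amqpq vup qupa ggfi
Hunk 2: at line 2 remove [amqpq,vup] add [jcuv,nkf,lyy] -> 7 lines: icblr qztr jcuv nkf lyy qupa ggfi
Hunk 3: at line 1 remove [jcuv] add [ptx,tns,lgaf] -> 9 lines: icblr qztr ptx tns lgaf nkf lyy qupa ggfi
Hunk 4: at line 3 remove [tns,lgaf] add [lzg] -> 8 lines: icblr qztr ptx lzg nkf lyy qupa ggfi
Hunk 5: at line 5 remove [lyy,qupa] add [yseyg] -> 7 lines: icblr qztr ptx lzg nkf yseyg ggfi

Answer: icblr
qztr
ptx
lzg
nkf
yseyg
ggfi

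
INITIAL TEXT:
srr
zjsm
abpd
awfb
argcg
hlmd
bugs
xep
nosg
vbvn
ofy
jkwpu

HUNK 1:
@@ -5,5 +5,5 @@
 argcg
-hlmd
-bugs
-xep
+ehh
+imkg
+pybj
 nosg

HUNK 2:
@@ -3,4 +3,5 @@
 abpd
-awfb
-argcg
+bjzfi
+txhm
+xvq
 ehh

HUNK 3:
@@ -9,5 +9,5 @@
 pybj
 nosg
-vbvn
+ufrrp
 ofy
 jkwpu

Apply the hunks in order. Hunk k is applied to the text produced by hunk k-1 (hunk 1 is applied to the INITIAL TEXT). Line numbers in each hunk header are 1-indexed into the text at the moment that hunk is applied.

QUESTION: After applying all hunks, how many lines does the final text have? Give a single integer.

Hunk 1: at line 5 remove [hlmd,bugs,xep] add [ehh,imkg,pybj] -> 12 lines: srr zjsm abpd awfb argcg ehh imkg pybj nosg vbvn ofy jkwpu
Hunk 2: at line 3 remove [awfb,argcg] add [bjzfi,txhm,xvq] -> 13 lines: srr zjsm abpd bjzfi txhm xvq ehh imkg pybj nosg vbvn ofy jkwpu
Hunk 3: at line 9 remove [vbvn] add [ufrrp] -> 13 lines: srr zjsm abpd bjzfi txhm xvq ehh imkg pybj nosg ufrrp ofy jkwpu
Final line count: 13

Answer: 13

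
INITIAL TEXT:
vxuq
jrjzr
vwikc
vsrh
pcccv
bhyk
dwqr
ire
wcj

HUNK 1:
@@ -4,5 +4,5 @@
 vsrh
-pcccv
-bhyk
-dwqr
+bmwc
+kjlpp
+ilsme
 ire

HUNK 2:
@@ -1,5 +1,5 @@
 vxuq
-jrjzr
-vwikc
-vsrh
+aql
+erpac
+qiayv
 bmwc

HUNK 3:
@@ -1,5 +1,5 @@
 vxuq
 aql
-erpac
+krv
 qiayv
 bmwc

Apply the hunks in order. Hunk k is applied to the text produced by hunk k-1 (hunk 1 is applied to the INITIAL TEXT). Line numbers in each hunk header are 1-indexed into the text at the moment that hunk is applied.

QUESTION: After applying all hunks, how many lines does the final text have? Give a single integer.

Answer: 9

Derivation:
Hunk 1: at line 4 remove [pcccv,bhyk,dwqr] add [bmwc,kjlpp,ilsme] -> 9 lines: vxuq jrjzr vwikc vsrh bmwc kjlpp ilsme ire wcj
Hunk 2: at line 1 remove [jrjzr,vwikc,vsrh] add [aql,erpac,qiayv] -> 9 lines: vxuq aql erpac qiayv bmwc kjlpp ilsme ire wcj
Hunk 3: at line 1 remove [erpac] add [krv] -> 9 lines: vxuq aql krv qiayv bmwc kjlpp ilsme ire wcj
Final line count: 9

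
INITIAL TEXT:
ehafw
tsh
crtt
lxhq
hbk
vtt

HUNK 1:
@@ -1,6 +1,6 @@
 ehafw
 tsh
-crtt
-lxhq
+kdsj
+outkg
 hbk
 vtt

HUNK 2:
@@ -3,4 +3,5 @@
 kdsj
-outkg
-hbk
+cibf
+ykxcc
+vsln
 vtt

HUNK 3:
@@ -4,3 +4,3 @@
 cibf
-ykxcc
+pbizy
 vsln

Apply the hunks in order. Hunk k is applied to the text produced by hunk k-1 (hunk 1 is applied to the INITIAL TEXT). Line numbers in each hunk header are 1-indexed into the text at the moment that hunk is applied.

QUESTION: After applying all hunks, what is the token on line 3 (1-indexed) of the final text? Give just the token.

Answer: kdsj

Derivation:
Hunk 1: at line 1 remove [crtt,lxhq] add [kdsj,outkg] -> 6 lines: ehafw tsh kdsj outkg hbk vtt
Hunk 2: at line 3 remove [outkg,hbk] add [cibf,ykxcc,vsln] -> 7 lines: ehafw tsh kdsj cibf ykxcc vsln vtt
Hunk 3: at line 4 remove [ykxcc] add [pbizy] -> 7 lines: ehafw tsh kdsj cibf pbizy vsln vtt
Final line 3: kdsj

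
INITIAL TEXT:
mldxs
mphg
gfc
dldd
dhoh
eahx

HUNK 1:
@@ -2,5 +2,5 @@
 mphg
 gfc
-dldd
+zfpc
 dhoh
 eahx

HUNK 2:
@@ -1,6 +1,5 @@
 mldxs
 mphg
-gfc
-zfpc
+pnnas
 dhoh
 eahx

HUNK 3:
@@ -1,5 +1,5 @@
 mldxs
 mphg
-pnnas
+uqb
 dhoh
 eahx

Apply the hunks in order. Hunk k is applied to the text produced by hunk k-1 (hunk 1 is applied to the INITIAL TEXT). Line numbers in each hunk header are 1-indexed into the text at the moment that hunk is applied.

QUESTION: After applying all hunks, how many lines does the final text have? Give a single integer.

Hunk 1: at line 2 remove [dldd] add [zfpc] -> 6 lines: mldxs mphg gfc zfpc dhoh eahx
Hunk 2: at line 1 remove [gfc,zfpc] add [pnnas] -> 5 lines: mldxs mphg pnnas dhoh eahx
Hunk 3: at line 1 remove [pnnas] add [uqb] -> 5 lines: mldxs mphg uqb dhoh eahx
Final line count: 5

Answer: 5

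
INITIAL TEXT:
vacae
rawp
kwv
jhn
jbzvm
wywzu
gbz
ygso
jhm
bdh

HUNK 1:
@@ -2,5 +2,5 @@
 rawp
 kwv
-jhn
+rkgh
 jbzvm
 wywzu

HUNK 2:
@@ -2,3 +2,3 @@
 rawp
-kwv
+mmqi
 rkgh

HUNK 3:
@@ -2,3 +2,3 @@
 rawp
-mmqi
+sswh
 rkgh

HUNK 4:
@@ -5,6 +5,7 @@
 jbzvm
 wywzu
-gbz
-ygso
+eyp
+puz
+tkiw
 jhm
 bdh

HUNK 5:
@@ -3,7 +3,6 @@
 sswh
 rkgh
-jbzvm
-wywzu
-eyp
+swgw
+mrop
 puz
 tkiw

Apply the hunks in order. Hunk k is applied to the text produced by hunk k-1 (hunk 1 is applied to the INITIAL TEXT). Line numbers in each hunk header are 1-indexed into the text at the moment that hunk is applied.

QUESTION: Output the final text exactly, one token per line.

Hunk 1: at line 2 remove [jhn] add [rkgh] -> 10 lines: vacae rawp kwv rkgh jbzvm wywzu gbz ygso jhm bdh
Hunk 2: at line 2 remove [kwv] add [mmqi] -> 10 lines: vacae rawp mmqi rkgh jbzvm wywzu gbz ygso jhm bdh
Hunk 3: at line 2 remove [mmqi] add [sswh] -> 10 lines: vacae rawp sswh rkgh jbzvm wywzu gbz ygso jhm bdh
Hunk 4: at line 5 remove [gbz,ygso] add [eyp,puz,tkiw] -> 11 lines: vacae rawp sswh rkgh jbzvm wywzu eyp puz tkiw jhm bdh
Hunk 5: at line 3 remove [jbzvm,wywzu,eyp] add [swgw,mrop] -> 10 lines: vacae rawp sswh rkgh swgw mrop puz tkiw jhm bdh

Answer: vacae
rawp
sswh
rkgh
swgw
mrop
puz
tkiw
jhm
bdh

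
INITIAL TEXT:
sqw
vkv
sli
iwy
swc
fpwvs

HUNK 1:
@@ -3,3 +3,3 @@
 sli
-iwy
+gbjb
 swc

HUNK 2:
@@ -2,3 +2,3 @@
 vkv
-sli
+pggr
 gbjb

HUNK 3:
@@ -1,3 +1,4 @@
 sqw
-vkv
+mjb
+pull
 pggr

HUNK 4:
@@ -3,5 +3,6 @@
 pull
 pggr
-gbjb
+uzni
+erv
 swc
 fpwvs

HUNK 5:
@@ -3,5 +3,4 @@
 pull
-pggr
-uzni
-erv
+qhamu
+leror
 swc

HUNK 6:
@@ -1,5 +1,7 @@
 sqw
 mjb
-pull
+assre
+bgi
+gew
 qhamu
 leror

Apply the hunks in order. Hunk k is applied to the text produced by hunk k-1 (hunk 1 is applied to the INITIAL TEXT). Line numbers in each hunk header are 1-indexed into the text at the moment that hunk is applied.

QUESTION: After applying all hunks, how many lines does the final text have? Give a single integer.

Hunk 1: at line 3 remove [iwy] add [gbjb] -> 6 lines: sqw vkv sli gbjb swc fpwvs
Hunk 2: at line 2 remove [sli] add [pggr] -> 6 lines: sqw vkv pggr gbjb swc fpwvs
Hunk 3: at line 1 remove [vkv] add [mjb,pull] -> 7 lines: sqw mjb pull pggr gbjb swc fpwvs
Hunk 4: at line 3 remove [gbjb] add [uzni,erv] -> 8 lines: sqw mjb pull pggr uzni erv swc fpwvs
Hunk 5: at line 3 remove [pggr,uzni,erv] add [qhamu,leror] -> 7 lines: sqw mjb pull qhamu leror swc fpwvs
Hunk 6: at line 1 remove [pull] add [assre,bgi,gew] -> 9 lines: sqw mjb assre bgi gew qhamu leror swc fpwvs
Final line count: 9

Answer: 9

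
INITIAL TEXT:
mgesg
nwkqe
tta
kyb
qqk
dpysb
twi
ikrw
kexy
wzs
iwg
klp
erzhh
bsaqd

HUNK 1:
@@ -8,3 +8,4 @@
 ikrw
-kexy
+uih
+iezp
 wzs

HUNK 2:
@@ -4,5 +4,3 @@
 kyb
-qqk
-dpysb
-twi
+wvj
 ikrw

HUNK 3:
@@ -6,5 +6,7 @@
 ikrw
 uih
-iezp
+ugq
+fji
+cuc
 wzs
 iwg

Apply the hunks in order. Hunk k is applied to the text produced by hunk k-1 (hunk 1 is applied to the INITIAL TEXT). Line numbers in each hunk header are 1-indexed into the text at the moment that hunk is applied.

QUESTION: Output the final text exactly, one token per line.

Answer: mgesg
nwkqe
tta
kyb
wvj
ikrw
uih
ugq
fji
cuc
wzs
iwg
klp
erzhh
bsaqd

Derivation:
Hunk 1: at line 8 remove [kexy] add [uih,iezp] -> 15 lines: mgesg nwkqe tta kyb qqk dpysb twi ikrw uih iezp wzs iwg klp erzhh bsaqd
Hunk 2: at line 4 remove [qqk,dpysb,twi] add [wvj] -> 13 lines: mgesg nwkqe tta kyb wvj ikrw uih iezp wzs iwg klp erzhh bsaqd
Hunk 3: at line 6 remove [iezp] add [ugq,fji,cuc] -> 15 lines: mgesg nwkqe tta kyb wvj ikrw uih ugq fji cuc wzs iwg klp erzhh bsaqd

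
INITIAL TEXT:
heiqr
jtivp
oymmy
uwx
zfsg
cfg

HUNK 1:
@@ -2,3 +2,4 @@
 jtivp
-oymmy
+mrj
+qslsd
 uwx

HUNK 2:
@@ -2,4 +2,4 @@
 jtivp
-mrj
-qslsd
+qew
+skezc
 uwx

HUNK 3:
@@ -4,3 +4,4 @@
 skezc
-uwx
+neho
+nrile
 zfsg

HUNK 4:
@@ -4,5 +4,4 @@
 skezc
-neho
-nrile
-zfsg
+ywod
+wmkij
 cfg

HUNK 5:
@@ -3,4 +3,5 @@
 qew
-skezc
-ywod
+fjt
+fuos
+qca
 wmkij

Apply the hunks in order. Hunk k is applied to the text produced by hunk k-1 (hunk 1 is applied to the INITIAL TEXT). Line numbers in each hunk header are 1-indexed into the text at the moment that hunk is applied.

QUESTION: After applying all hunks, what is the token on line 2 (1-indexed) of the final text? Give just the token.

Answer: jtivp

Derivation:
Hunk 1: at line 2 remove [oymmy] add [mrj,qslsd] -> 7 lines: heiqr jtivp mrj qslsd uwx zfsg cfg
Hunk 2: at line 2 remove [mrj,qslsd] add [qew,skezc] -> 7 lines: heiqr jtivp qew skezc uwx zfsg cfg
Hunk 3: at line 4 remove [uwx] add [neho,nrile] -> 8 lines: heiqr jtivp qew skezc neho nrile zfsg cfg
Hunk 4: at line 4 remove [neho,nrile,zfsg] add [ywod,wmkij] -> 7 lines: heiqr jtivp qew skezc ywod wmkij cfg
Hunk 5: at line 3 remove [skezc,ywod] add [fjt,fuos,qca] -> 8 lines: heiqr jtivp qew fjt fuos qca wmkij cfg
Final line 2: jtivp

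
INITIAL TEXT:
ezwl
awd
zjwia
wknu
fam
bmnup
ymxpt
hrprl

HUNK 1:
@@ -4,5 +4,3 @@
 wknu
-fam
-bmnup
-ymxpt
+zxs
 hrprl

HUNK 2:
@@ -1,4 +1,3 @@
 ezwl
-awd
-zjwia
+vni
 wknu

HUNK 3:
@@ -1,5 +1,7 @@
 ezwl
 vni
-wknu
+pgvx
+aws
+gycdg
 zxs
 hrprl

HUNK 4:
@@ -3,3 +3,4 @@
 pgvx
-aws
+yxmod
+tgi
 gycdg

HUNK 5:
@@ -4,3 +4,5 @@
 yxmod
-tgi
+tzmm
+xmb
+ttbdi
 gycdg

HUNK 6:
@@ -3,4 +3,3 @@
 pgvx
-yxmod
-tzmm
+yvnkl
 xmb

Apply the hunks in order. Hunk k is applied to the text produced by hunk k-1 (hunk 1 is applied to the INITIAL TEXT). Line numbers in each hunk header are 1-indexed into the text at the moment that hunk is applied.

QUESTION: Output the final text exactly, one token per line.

Hunk 1: at line 4 remove [fam,bmnup,ymxpt] add [zxs] -> 6 lines: ezwl awd zjwia wknu zxs hrprl
Hunk 2: at line 1 remove [awd,zjwia] add [vni] -> 5 lines: ezwl vni wknu zxs hrprl
Hunk 3: at line 1 remove [wknu] add [pgvx,aws,gycdg] -> 7 lines: ezwl vni pgvx aws gycdg zxs hrprl
Hunk 4: at line 3 remove [aws] add [yxmod,tgi] -> 8 lines: ezwl vni pgvx yxmod tgi gycdg zxs hrprl
Hunk 5: at line 4 remove [tgi] add [tzmm,xmb,ttbdi] -> 10 lines: ezwl vni pgvx yxmod tzmm xmb ttbdi gycdg zxs hrprl
Hunk 6: at line 3 remove [yxmod,tzmm] add [yvnkl] -> 9 lines: ezwl vni pgvx yvnkl xmb ttbdi gycdg zxs hrprl

Answer: ezwl
vni
pgvx
yvnkl
xmb
ttbdi
gycdg
zxs
hrprl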